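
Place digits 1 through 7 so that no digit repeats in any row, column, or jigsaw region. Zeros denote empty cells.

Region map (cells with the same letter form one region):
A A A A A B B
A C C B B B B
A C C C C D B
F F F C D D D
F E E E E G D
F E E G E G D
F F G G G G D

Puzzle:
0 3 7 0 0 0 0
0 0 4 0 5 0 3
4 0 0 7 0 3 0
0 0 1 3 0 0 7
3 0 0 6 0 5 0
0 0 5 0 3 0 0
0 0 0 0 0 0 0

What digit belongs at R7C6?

1

R5C3 = 2 (sole candidate).
R3C3 = 6 (sole candidate).
R7C3 = 3 (sole candidate).
R2C6 = 7 (hidden single in row 2).
R2C1 = 6 (hidden single in row 2).
R3C2 = 5 (hidden single in row 3).
R4C1 = 5 (hidden single in row 4).
R1C4 = 5 (hidden single in row 1).
R7C7 = 5 (hidden single in row 7).
R1C1 = 1 (hidden single in column 1).
R1C5 = 2 (sole candidate).
R3C5 = 1 (sole candidate).
R3C7 = 2 (sole candidate).
R2C2 = 2 (sole candidate).
R2C4 = 1 (sole candidate).
R4C6 = 2 (hidden single in row 4).
R7C6 = 1: in row 7, 1 can only go here (every other open cell in that row sees a 1).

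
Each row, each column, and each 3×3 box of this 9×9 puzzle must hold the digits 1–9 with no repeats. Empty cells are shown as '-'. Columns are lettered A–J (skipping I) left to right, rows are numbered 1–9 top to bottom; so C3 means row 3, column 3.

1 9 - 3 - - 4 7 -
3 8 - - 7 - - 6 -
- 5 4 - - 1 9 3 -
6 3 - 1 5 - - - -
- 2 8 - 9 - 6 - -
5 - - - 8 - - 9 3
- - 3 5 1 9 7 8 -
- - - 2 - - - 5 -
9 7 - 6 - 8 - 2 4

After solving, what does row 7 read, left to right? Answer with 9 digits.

243519786

C2 = 2: row 2 has {3,6,7,8}; col 3 has {3,4,8}; box has {1,3,4,5,8,9} → only 2 remains.
A3 = 7: row 3 has {1,3,4,5,9}; col 1 has {1,3,5,6,9}; box has {1,2,3,4,5,8,9} → only 7 remains.
D3 = 8: row 3 has {1,3,4,5,7,9}; col 4 has {1,2,3,5,6}; box has {1,3,7} → only 8 remains.
J3 = 2: row 3 has {1,3,4,5,7,8,9}; col 9 has {3,4}; box has {3,4,6,7,9} → only 2 remains.
H4 = 4: row 4 has {1,3,5,6}; col 8 has {2,3,5,6,7,8,9}; box has {3,6,9} → only 4 remains.
A5 = 4: row 5 has {2,6,8,9}; col 1 has {1,3,5,6,7,9}; box has {2,3,5,6,8} → only 4 remains.
D5 = 7: row 5 has {2,4,6,8,9}; col 4 has {1,2,3,5,6,8}; box has {1,5,8,9} → only 7 remains.
F5 = 3: row 5 has {2,4,6,7,8,9}; col 6 has {1,8,9}; box has {1,5,7,8,9} → only 3 remains.
H5 = 1: row 5 has {2,3,4,6,7,8,9}; col 8 has {2,3,4,5,6,7,8,9}; box has {3,4,6,9} → only 1 remains.
J5 = 5: row 5 has {1,2,3,4,6,7,8,9}; col 9 has {2,3,4}; box has {1,3,4,6,9} → only 5 remains.
B6 = 1: row 6 has {3,5,8,9}; col 2 has {2,3,5,7,8,9}; box has {2,3,4,5,6,8} → only 1 remains.
C6 = 7: row 6 has {1,3,5,8,9}; col 3 has {2,3,4,8}; box has {1,2,3,4,5,6,8} → only 7 remains.
D6 = 4: row 6 has {1,3,5,7,8,9}; col 4 has {1,2,3,5,6,7,8}; box has {1,3,5,7,8,9} → only 4 remains.
G6 = 2: row 6 has {1,3,4,5,7,8,9}; col 7 has {4,6,7,9}; box has {1,3,4,5,6,9} → only 2 remains.
A7 = 2: row 7 has {1,3,5,7,8,9}; col 1 has {1,3,4,5,6,7,9}; box has {3,7,9} → only 2 remains.
J7 = 6: row 7 has {1,2,3,5,7,8,9}; col 9 has {2,3,4,5}; box has {2,4,5,7,8} → only 6 remains.
A8 = 8: row 8 has {2,5}; col 1 has {1,2,3,4,5,6,7,9}; box has {2,3,7,9} → only 8 remains.
E9 = 3: row 9 has {2,4,6,7,8,9}; col 5 has {1,5,7,8,9}; box has {1,2,5,6,8,9} → only 3 remains.
G9 = 1: row 9 has {2,3,4,6,7,8,9}; col 7 has {2,4,6,7,9}; box has {2,4,5,6,7,8} → only 1 remains.
C1 = 6: row 1 has {1,3,4,7,9}; col 3 has {2,3,4,7,8}; box has {1,2,3,4,5,7,8,9} → only 6 remains.
E1 = 2: row 1 has {1,3,4,6,7,9}; col 5 has {1,3,5,7,8,9}; box has {1,3,7,8} → only 2 remains.
F1 = 5: row 1 has {1,2,3,4,6,7,9}; col 6 has {1,3,8,9}; box has {1,2,3,7,8} → only 5 remains.
J1 = 8: row 1 has {1,2,3,4,5,6,7,9}; col 9 has {2,3,4,5,6}; box has {2,3,4,6,7,9} → only 8 remains.
D2 = 9: row 2 has {2,3,6,7,8}; col 4 has {1,2,3,4,5,6,7,8}; box has {1,2,3,5,7,8} → only 9 remains.
F2 = 4: row 2 has {2,3,6,7,8,9}; col 6 has {1,3,5,8,9}; box has {1,2,3,5,7,8,9} → only 4 remains.
G2 = 5: row 2 has {2,3,4,6,7,8,9}; col 7 has {1,2,4,6,7,9}; box has {2,3,4,6,7,8,9} → only 5 remains.
J2 = 1: row 2 has {2,3,4,5,6,7,8,9}; col 9 has {2,3,4,5,6,8}; box has {2,3,4,5,6,7,8,9} → only 1 remains.
E3 = 6: row 3 has {1,2,3,4,5,7,8,9}; col 5 has {1,2,3,5,7,8,9}; box has {1,2,3,4,5,7,8,9} → only 6 remains.
C4 = 9: row 4 has {1,3,4,5,6}; col 3 has {2,3,4,6,7,8}; box has {1,2,3,4,5,6,7,8} → only 9 remains.
F4 = 2: row 4 has {1,3,4,5,6,9}; col 6 has {1,3,4,5,8,9}; box has {1,3,4,5,7,8,9} → only 2 remains.
G4 = 8: row 4 has {1,2,3,4,5,6,9}; col 7 has {1,2,4,5,6,7,9}; box has {1,2,3,4,5,6,9} → only 8 remains.
J4 = 7: row 4 has {1,2,3,4,5,6,8,9}; col 9 has {1,2,3,4,5,6,8}; box has {1,2,3,4,5,6,8,9} → only 7 remains.
F6 = 6: row 6 has {1,2,3,4,5,7,8,9}; col 6 has {1,2,3,4,5,8,9}; box has {1,2,3,4,5,7,8,9} → only 6 remains.
B7 = 4: row 7 has {1,2,3,5,6,7,8,9}; col 2 has {1,2,3,5,7,8,9}; box has {2,3,7,8,9} → only 4 remains.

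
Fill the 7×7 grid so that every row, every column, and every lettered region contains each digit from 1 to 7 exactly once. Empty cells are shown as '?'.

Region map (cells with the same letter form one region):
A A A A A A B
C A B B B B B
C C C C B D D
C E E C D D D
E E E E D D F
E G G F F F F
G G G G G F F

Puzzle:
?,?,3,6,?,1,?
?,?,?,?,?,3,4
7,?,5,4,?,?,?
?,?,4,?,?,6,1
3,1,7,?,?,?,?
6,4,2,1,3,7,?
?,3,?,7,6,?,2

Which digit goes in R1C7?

R3C6 = 2: row 3 has {4,5,7}; col 6 has {1,3,6,7}; region has {1,6} → only 2 remains.
R3C7 = 3: row 3 has {2,4,5,7}; col 7 has {1,2,4}; region has {1,2,6} → only 3 remains.
R4C1 = 2: row 4 has {1,4,6}; col 1 has {3,6,7}; region has {4,5,7} → only 2 remains.
R4C2 = 5: row 4 has {1,2,4,6}; col 2 has {1,3,4}; region has {1,3,4,6,7} → only 5 remains.
R4C4 = 3: row 4 has {1,2,4,5,6}; col 4 has {1,4,6,7}; region has {2,4,5,7} → only 3 remains.
R4C5 = 7: row 4 has {1,2,3,4,5,6}; col 5 has {3,6}; region has {1,2,3,6} → only 7 remains.
R5C4 = 2: row 5 has {1,3,7}; col 4 has {1,3,4,6,7}; region has {1,3,4,5,6,7} → only 2 remains.
R6C7 = 5: row 6 has {1,2,3,4,6,7}; col 7 has {1,2,3,4}; region has {1,2,3,7} → only 5 remains.
R7C3 = 1: row 7 has {2,3,6,7}; col 3 has {2,3,4,5,7}; region has {2,3,4,6,7} → only 1 remains.
R7C6 = 4: row 7 has {1,2,3,6,7}; col 6 has {1,2,3,6,7}; region has {1,2,3,5,7} → only 4 remains.
R1C7 = 7: row 1 has {1,3,6}; col 7 has {1,2,3,4,5}; region has {3,4} → only 7 remains.

7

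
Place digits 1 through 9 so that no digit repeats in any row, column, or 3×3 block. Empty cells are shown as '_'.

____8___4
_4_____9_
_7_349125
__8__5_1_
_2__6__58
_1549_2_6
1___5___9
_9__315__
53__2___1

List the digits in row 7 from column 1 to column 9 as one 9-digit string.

row 3, column 3 = 6: row 3 has {1,2,3,4,5,7,9}; col 3 has {5,8}; box has {4,7} → only 6 remains.
row 4, column 2 = 6: row 4 has {1,5,8}; col 2 has {1,2,3,4,7,9}; box has {1,2,5,8} → only 6 remains.
row 4, column 5 = 7: row 4 has {1,5,6,8}; col 5 has {2,3,4,5,6,8,9}; box has {4,5,6,9} → only 7 remains.
row 4, column 9 = 3: row 4 has {1,5,6,7,8}; col 9 has {1,4,5,6,8,9}; box has {1,2,5,6,8} → only 3 remains.
row 5, column 4 = 1: row 5 has {2,5,6,8}; col 4 has {3,4}; box has {4,5,6,7,9} → only 1 remains.
row 5, column 6 = 3: row 5 has {1,2,5,6,8}; col 6 has {1,5,9}; box has {1,4,5,6,7,9} → only 3 remains.
row 6, column 6 = 8: row 6 has {1,2,4,5,6,9}; col 6 has {1,3,5,9}; box has {1,3,4,5,6,7,9} → only 8 remains.
row 6, column 8 = 7: row 6 has {1,2,4,5,6,8,9}; col 8 has {1,2,5,9}; box has {1,2,3,5,6,8} → only 7 remains.
row 7, column 2 = 8: row 7 has {1,5,9}; col 2 has {1,2,3,4,6,7,9}; box has {1,3,5,9} → only 8 remains.
row 1, column 2 = 5: row 1 has {4,8}; col 2 has {1,2,3,4,6,7,8,9}; box has {4,6,7} → only 5 remains.
row 2, column 5 = 1: row 2 has {4,9}; col 5 has {2,3,4,5,6,7,8,9}; box has {3,4,8,9} → only 1 remains.
row 2, column 9 = 7: row 2 has {1,4,9}; col 9 has {1,3,4,5,6,8,9}; box has {1,2,4,5,9} → only 7 remains.
row 3, column 1 = 8: row 3 has {1,2,3,4,5,6,7,9}; col 1 has {1,5}; box has {4,5,6,7} → only 8 remains.
row 4, column 4 = 2: row 4 has {1,3,5,6,7,8}; col 4 has {1,3,4}; box has {1,3,4,5,6,7,8,9} → only 2 remains.
row 6, column 1 = 3: row 6 has {1,2,4,5,6,7,8,9}; col 1 has {1,5,8}; box has {1,2,5,6,8} → only 3 remains.
row 8, column 9 = 2: row 8 has {1,3,5,9}; col 9 has {1,3,4,5,6,7,8,9}; box has {1,5,9} → only 2 remains.
row 2, column 1 = 2: row 2 has {1,4,7,9}; col 1 has {1,3,5,8}; box has {4,5,6,7,8} → only 2 remains.
row 2, column 3 = 3: row 2 has {1,2,4,7,9}; col 3 has {5,6,8}; box has {2,4,5,6,7,8} → only 3 remains.
row 2, column 6 = 6: row 2 has {1,2,3,4,7,9}; col 6 has {1,3,5,8,9}; box has {1,3,4,8,9} → only 6 remains.
row 2, column 7 = 8: row 2 has {1,2,3,4,6,7,9}; col 7 has {1,2,5}; box has {1,2,4,5,7,9} → only 8 remains.
row 1, column 1 = 9: row 1 has {4,5,8}; col 1 has {1,2,3,5,8}; box has {2,3,4,5,6,7,8} → only 9 remains.
row 1, column 3 = 1: row 1 has {4,5,8,9}; col 3 has {3,5,6,8}; box has {2,3,4,5,6,7,8,9} → only 1 remains.
row 1, column 4 = 7: row 1 has {1,4,5,8,9}; col 4 has {1,2,3,4}; box has {1,3,4,6,8,9} → only 7 remains.
row 1, column 6 = 2: row 1 has {1,4,5,7,8,9}; col 6 has {1,3,5,6,8,9}; box has {1,3,4,6,7,8,9} → only 2 remains.
row 2, column 4 = 5: row 2 has {1,2,3,4,6,7,8,9}; col 4 has {1,2,3,4,7}; box has {1,2,3,4,6,7,8,9} → only 5 remains.
row 4, column 1 = 4: row 4 has {1,2,3,5,6,7,8}; col 1 has {1,2,3,5,8,9}; box has {1,2,3,5,6,8} → only 4 remains.
row 4, column 7 = 9: row 4 has {1,2,3,4,5,6,7,8}; col 7 has {1,2,5,8}; box has {1,2,3,5,6,7,8} → only 9 remains.
row 5, column 1 = 7: row 5 has {1,2,3,5,6,8}; col 1 has {1,2,3,4,5,8,9}; box has {1,2,3,4,5,6,8} → only 7 remains.
row 5, column 3 = 9: row 5 has {1,2,3,5,6,7,8}; col 3 has {1,3,5,6,8}; box has {1,2,3,4,5,6,7,8} → only 9 remains.
row 5, column 7 = 4: row 5 has {1,2,3,5,6,7,8,9}; col 7 has {1,2,5,8,9}; box has {1,2,3,5,6,7,8,9} → only 4 remains.
row 7, column 4 = 6: row 7 has {1,5,8,9}; col 4 has {1,2,3,4,5,7}; box has {1,2,3,5} → only 6 remains.
row 8, column 1 = 6: row 8 has {1,2,3,5,9}; col 1 has {1,2,3,4,5,7,8,9}; box has {1,3,5,8,9} → only 6 remains.
row 8, column 4 = 8: row 8 has {1,2,3,5,6,9}; col 4 has {1,2,3,4,5,6,7}; box has {1,2,3,5,6} → only 8 remains.
row 8, column 8 = 4: row 8 has {1,2,3,5,6,8,9}; col 8 has {1,2,5,7,9}; box has {1,2,5,9} → only 4 remains.
row 9, column 4 = 9: row 9 has {1,2,3,5}; col 4 has {1,2,3,4,5,6,7,8}; box has {1,2,3,5,6,8} → only 9 remains.
row 7, column 8 = 3: row 7 has {1,5,6,8,9}; col 8 has {1,2,4,5,7,9}; box has {1,2,4,5,9} → only 3 remains.
row 8, column 3 = 7: row 8 has {1,2,3,4,5,6,8,9}; col 3 has {1,3,5,6,8,9}; box has {1,3,5,6,8,9} → only 7 remains.
row 9, column 3 = 4: row 9 has {1,2,3,5,9}; col 3 has {1,3,5,6,7,8,9}; box has {1,3,5,6,7,8,9} → only 4 remains.
row 9, column 6 = 7: row 9 has {1,2,3,4,5,9}; col 6 has {1,2,3,5,6,8,9}; box has {1,2,3,5,6,8,9} → only 7 remains.
row 9, column 7 = 6: row 9 has {1,2,3,4,5,7,9}; col 7 has {1,2,4,5,8,9}; box has {1,2,3,4,5,9} → only 6 remains.
row 9, column 8 = 8: row 9 has {1,2,3,4,5,6,7,9}; col 8 has {1,2,3,4,5,7,9}; box has {1,2,3,4,5,6,9} → only 8 remains.
row 1, column 7 = 3: row 1 has {1,2,4,5,7,8,9}; col 7 has {1,2,4,5,6,8,9}; box has {1,2,4,5,7,8,9} → only 3 remains.
row 1, column 8 = 6: row 1 has {1,2,3,4,5,7,8,9}; col 8 has {1,2,3,4,5,7,8,9}; box has {1,2,3,4,5,7,8,9} → only 6 remains.
row 7, column 3 = 2: row 7 has {1,3,5,6,8,9}; col 3 has {1,3,4,5,6,7,8,9}; box has {1,3,4,5,6,7,8,9} → only 2 remains.
row 7, column 6 = 4: row 7 has {1,2,3,5,6,8,9}; col 6 has {1,2,3,5,6,7,8,9}; box has {1,2,3,5,6,7,8,9} → only 4 remains.
row 7, column 7 = 7: row 7 has {1,2,3,4,5,6,8,9}; col 7 has {1,2,3,4,5,6,8,9}; box has {1,2,3,4,5,6,8,9} → only 7 remains.

182654739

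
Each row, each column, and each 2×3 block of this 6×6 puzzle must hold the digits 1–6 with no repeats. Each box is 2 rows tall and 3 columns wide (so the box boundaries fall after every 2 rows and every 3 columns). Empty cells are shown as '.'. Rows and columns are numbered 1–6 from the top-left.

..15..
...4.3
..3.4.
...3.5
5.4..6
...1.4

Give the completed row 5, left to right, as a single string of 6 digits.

R1C6 = 2: row 1 has {1,5}; col 6 has {3,4,5,6}; box has {3,4,5} → only 2 remains.
R3C6 = 1: row 3 has {3,4}; col 6 has {2,3,4,5,6}; box has {3,4,5} → only 1 remains.
R5C4 = 2: row 5 has {4,5,6}; col 4 has {1,3,4,5}; box has {1,4,6} → only 2 remains.
R5C5 = 3: row 5 has {2,4,5,6}; col 5 has {4}; box has {1,2,4,6} → only 3 remains.
R6C5 = 5: row 6 has {1,4}; col 5 has {3,4}; box has {1,2,3,4,6} → only 5 remains.
R1C5 = 6: row 1 has {1,2,5}; col 5 has {3,4,5}; box has {2,3,4,5} → only 6 remains.
R2C5 = 1: row 2 has {3,4}; col 5 has {3,4,5,6}; box has {2,3,4,5,6} → only 1 remains.
R3C4 = 6: row 3 has {1,3,4}; col 4 has {1,2,3,4,5}; box has {1,3,4,5} → only 6 remains.
R4C5 = 2: row 4 has {3,5}; col 5 has {1,3,4,5,6}; box has {1,3,4,5,6} → only 2 remains.
R5C2 = 1: row 5 has {2,3,4,5,6}; col 2 has {}; box has {4,5} → only 1 remains.

514236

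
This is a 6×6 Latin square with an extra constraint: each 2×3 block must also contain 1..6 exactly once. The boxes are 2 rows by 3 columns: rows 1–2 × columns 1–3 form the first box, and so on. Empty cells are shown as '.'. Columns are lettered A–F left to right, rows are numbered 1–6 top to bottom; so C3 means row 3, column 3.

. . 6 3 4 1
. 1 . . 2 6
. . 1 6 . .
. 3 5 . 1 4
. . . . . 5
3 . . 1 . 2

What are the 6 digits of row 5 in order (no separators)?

162435

D2 = 5 (sole candidate).
F3 = 3 (sole candidate).
D4 = 2 (sole candidate).
D5 = 4: row 5 has {5}; col 4 has {1,2,3,5,6}; box has {1,2,5} → only 4 remains.
C6 = 4 (sole candidate).
E6 = 6 (sole candidate).
A2 = 4 (sole candidate).
C2 = 3 (sole candidate).
A3 = 2 (sole candidate).
B3 = 4 (sole candidate).
E3 = 5 (sole candidate).
A4 = 6 (sole candidate).
A5 = 1: row 5 has {4,5}; col 1 has {2,3,4,6}; box has {3,4} → only 1 remains.
C5 = 2: row 5 has {1,4,5}; col 3 has {1,3,4,5,6}; box has {1,3,4} → only 2 remains.
E5 = 3: row 5 has {1,2,4,5}; col 5 has {1,2,4,5,6}; box has {1,2,4,5,6} → only 3 remains.
B6 = 5 (sole candidate).
A1 = 5 (sole candidate).
B1 = 2 (sole candidate).
B5 = 6: row 5 has {1,2,3,4,5}; col 2 has {1,2,3,4,5}; box has {1,2,3,4,5} → only 6 remains.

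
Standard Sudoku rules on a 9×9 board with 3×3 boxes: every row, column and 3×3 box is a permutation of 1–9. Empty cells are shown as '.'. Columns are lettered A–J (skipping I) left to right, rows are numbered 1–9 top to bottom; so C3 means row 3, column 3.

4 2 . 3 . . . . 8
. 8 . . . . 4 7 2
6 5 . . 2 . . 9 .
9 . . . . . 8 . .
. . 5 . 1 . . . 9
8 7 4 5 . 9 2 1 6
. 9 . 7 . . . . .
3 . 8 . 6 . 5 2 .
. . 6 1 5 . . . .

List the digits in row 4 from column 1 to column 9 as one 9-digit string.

A2 = 1: row 2 has {2,4,7,8}; col 1 has {3,4,6,8,9}; box has {2,4,5,6,8} → only 1 remains.
E2 = 9: row 2 has {1,2,4,7,8}; col 5 has {1,2,5,6}; box has {2,3} → only 9 remains.
A5 = 2: row 5 has {1,5,9}; col 1 has {1,3,4,6,8,9}; box has {4,5,7,8,9} → only 2 remains.
E6 = 3: row 6 has {1,2,4,5,6,7,8,9}; col 5 has {1,2,5,6,9}; box has {1,5,9} → only 3 remains.
A7 = 5: row 7 has {7,9}; col 1 has {1,2,3,4,6,8,9}; box has {3,6,8,9} → only 5 remains.
F8 = 4: row 8 has {2,3,5,6,8}; col 6 has {9}; box has {1,5,6,7} → only 4 remains.
A9 = 7: row 9 has {1,5,6}; col 1 has {1,2,3,4,5,6,8,9}; box has {3,5,6,8,9} → only 7 remains.
B9 = 4: row 9 has {1,5,6,7}; col 2 has {2,5,7,8,9}; box has {3,5,6,7,8,9} → only 4 remains.
J9 = 3: row 9 has {1,4,5,6,7}; col 9 has {2,6,8,9}; box has {2,5} → only 3 remains.
E1 = 7: row 1 has {2,3,4,8}; col 5 has {1,2,3,5,6,9}; box has {2,3,9} → only 7 remains.
C2 = 3: row 2 has {1,2,4,7,8,9}; col 3 has {4,5,6,8}; box has {1,2,4,5,6,8} → only 3 remains.
D2 = 6: row 2 has {1,2,3,4,7,8,9}; col 4 has {1,3,5,7}; box has {2,3,7,9} → only 6 remains.
F2 = 5: row 2 has {1,2,3,4,6,7,8,9}; col 6 has {4,9}; box has {2,3,6,7,9} → only 5 remains.
C3 = 7: row 3 has {2,5,6,9}; col 3 has {3,4,5,6,8}; box has {1,2,3,4,5,6,8} → only 7 remains.
J3 = 1: row 3 has {2,5,6,7,9}; col 9 has {2,3,6,8,9}; box has {2,4,7,8,9} → only 1 remains.
C4 = 1: row 4 has {8,9}; col 3 has {3,4,5,6,7,8}; box has {2,4,5,7,8,9} → only 1 remains.
E4 = 4: row 4 has {1,8,9}; col 5 has {1,2,3,5,6,7,9}; box has {1,3,5,9} → only 4 remains.
D5 = 8: row 5 has {1,2,5,9}; col 4 has {1,3,5,6,7}; box has {1,3,4,5,9} → only 8 remains.
C7 = 2: row 7 has {5,7,9}; col 3 has {1,3,4,5,6,7,8}; box has {3,4,5,6,7,8,9} → only 2 remains.
E7 = 8: row 7 has {2,5,7,9}; col 5 has {1,2,3,4,5,6,7,9}; box has {1,4,5,6,7} → only 8 remains.
F7 = 3: row 7 has {2,5,7,8,9}; col 6 has {4,5,9}; box has {1,4,5,6,7,8} → only 3 remains.
J7 = 4: row 7 has {2,3,5,7,8,9}; col 9 has {1,2,3,6,8,9}; box has {2,3,5} → only 4 remains.
B8 = 1: row 8 has {2,3,4,5,6,8}; col 2 has {2,4,5,7,8,9}; box has {2,3,4,5,6,7,8,9} → only 1 remains.
D8 = 9: row 8 has {1,2,3,4,5,6,8}; col 4 has {1,3,5,6,7,8}; box has {1,3,4,5,6,7,8} → only 9 remains.
J8 = 7: row 8 has {1,2,3,4,5,6,8,9}; col 9 has {1,2,3,4,6,8,9}; box has {2,3,4,5} → only 7 remains.
F9 = 2: row 9 has {1,3,4,5,6,7}; col 6 has {3,4,5,9}; box has {1,3,4,5,6,7,8,9} → only 2 remains.
G9 = 9: row 9 has {1,2,3,4,5,6,7}; col 7 has {2,4,5,8}; box has {2,3,4,5,7} → only 9 remains.
H9 = 8: row 9 has {1,2,3,4,5,6,7,9}; col 8 has {1,2,7,9}; box has {2,3,4,5,7,9} → only 8 remains.
C1 = 9: row 1 has {2,3,4,7,8}; col 3 has {1,2,3,4,5,6,7,8}; box has {1,2,3,4,5,6,7,8} → only 9 remains.
F1 = 1: row 1 has {2,3,4,7,8,9}; col 6 has {2,3,4,5,9}; box has {2,3,5,6,7,9} → only 1 remains.
G1 = 6: row 1 has {1,2,3,4,7,8,9}; col 7 has {2,4,5,8,9}; box has {1,2,4,7,8,9} → only 6 remains.
H1 = 5: row 1 has {1,2,3,4,6,7,8,9}; col 8 has {1,2,7,8,9}; box has {1,2,4,6,7,8,9} → only 5 remains.
D3 = 4: row 3 has {1,2,5,6,7,9}; col 4 has {1,3,5,6,7,8,9}; box has {1,2,3,5,6,7,9} → only 4 remains.
F3 = 8: row 3 has {1,2,4,5,6,7,9}; col 6 has {1,2,3,4,5,9}; box has {1,2,3,4,5,6,7,9} → only 8 remains.
G3 = 3: row 3 has {1,2,4,5,6,7,8,9}; col 7 has {2,4,5,6,8,9}; box has {1,2,4,5,6,7,8,9} → only 3 remains.
D4 = 2: row 4 has {1,4,8,9}; col 4 has {1,3,4,5,6,7,8,9}; box has {1,3,4,5,8,9} → only 2 remains.
H4 = 3: row 4 has {1,2,4,8,9}; col 8 has {1,2,5,7,8,9}; box has {1,2,6,8,9} → only 3 remains.
J4 = 5: row 4 has {1,2,3,4,8,9}; col 9 has {1,2,3,4,6,7,8,9}; box has {1,2,3,6,8,9} → only 5 remains.
G5 = 7: row 5 has {1,2,5,8,9}; col 7 has {2,3,4,5,6,8,9}; box has {1,2,3,5,6,8,9} → only 7 remains.
H5 = 4: row 5 has {1,2,5,7,8,9}; col 8 has {1,2,3,5,7,8,9}; box has {1,2,3,5,6,7,8,9} → only 4 remains.
G7 = 1: row 7 has {2,3,4,5,7,8,9}; col 7 has {2,3,4,5,6,7,8,9}; box has {2,3,4,5,7,8,9} → only 1 remains.
H7 = 6: row 7 has {1,2,3,4,5,7,8,9}; col 8 has {1,2,3,4,5,7,8,9}; box has {1,2,3,4,5,7,8,9} → only 6 remains.
B4 = 6: row 4 has {1,2,3,4,5,8,9}; col 2 has {1,2,4,5,7,8,9}; box has {1,2,4,5,7,8,9} → only 6 remains.
F4 = 7: row 4 has {1,2,3,4,5,6,8,9}; col 6 has {1,2,3,4,5,8,9}; box has {1,2,3,4,5,8,9} → only 7 remains.

961247835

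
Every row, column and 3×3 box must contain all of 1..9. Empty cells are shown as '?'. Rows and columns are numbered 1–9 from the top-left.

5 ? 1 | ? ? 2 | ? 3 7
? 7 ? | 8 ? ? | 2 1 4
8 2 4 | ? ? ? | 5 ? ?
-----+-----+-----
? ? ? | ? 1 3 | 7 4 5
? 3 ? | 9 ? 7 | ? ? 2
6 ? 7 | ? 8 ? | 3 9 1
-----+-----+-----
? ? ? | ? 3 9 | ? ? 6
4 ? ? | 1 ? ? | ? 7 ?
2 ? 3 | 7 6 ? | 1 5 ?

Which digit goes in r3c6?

r3c8 = 6 (sole candidate).
r3c9 = 9 (sole candidate).
r4c1 = 9 (sole candidate).
r4c2 = 8 (sole candidate).
r4c3 = 2 (sole candidate).
r4c4 = 6 (sole candidate).
r5c1 = 1 (sole candidate).
r5c3 = 5 (sole candidate).
r5c5 = 4 (sole candidate).
r5c8 = 8 (sole candidate).
r6c2 = 4 (sole candidate).
r6c6 = 5 (sole candidate).
r7c1 = 7 (sole candidate).
r7c3 = 8 (sole candidate).
r7c7 = 4 (sole candidate).
r7c8 = 2 (sole candidate).
r8c6 = 8 (sole candidate).
r8c7 = 9 (sole candidate).
r8c9 = 3 (sole candidate).
r9c2 = 9 (sole candidate).
r9c6 = 4 (sole candidate).
r9c9 = 8 (sole candidate).
r1c2 = 6 (sole candidate).
r1c4 = 4 (sole candidate).
r1c5 = 9 (sole candidate).
r1c7 = 8 (sole candidate).
r2c1 = 3 (sole candidate).
r2c3 = 9 (sole candidate).
r2c5 = 5 (sole candidate).
r2c6 = 6 (sole candidate).
r3c4 = 3 (sole candidate).
r3c5 = 7 (sole candidate).
r3c6 = 1: row 3 has {2,3,4,5,6,7,8,9}; col 6 has {2,3,4,5,6,7,8,9}; box has {2,3,4,5,6,7,8,9} → only 1 remains.

1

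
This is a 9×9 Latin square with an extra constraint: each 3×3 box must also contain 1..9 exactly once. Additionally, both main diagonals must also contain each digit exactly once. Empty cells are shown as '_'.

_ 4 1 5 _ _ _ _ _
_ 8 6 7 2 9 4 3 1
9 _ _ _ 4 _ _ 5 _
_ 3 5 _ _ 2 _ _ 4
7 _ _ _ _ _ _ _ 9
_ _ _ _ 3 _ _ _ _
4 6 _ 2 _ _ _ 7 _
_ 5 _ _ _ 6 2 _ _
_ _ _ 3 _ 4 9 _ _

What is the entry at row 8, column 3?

7

row 2, column 1 = 5 (sole candidate).
row 1, column 8 = 9 (hidden single in row 1).
row 1, column 1 = 2 (hidden single in row 1).
row 3, column 2 = 7 (sole candidate).
row 3, column 3 = 3 (sole candidate).
row 1, column 6 = 3 (hidden single in row 1).
row 3, column 9 = 2 (hidden single in row 3).
row 5, column 7 = 3 (hidden single in row 5).
row 5, column 6 = 5 (hidden single in row 5).
row 7, column 9 = 3 (hidden single in row 7).
row 8, column 9 = 8 (sole candidate).
row 8, column 1 = 3 (hidden single in row 8).
row 8, column 8 = 4 (hidden single in row 8).
row 6, column 2 = 9 (hidden single in column 2).
row 6, column 6 = 7 (hidden single in column 6).
row 4, column 7 = 7 (hidden single in row 4).
row 1, column 9 = 7 (hidden single in row 1).
row 4, column 4 = 9 (hidden single in main diagonal).
row 8, column 4 = 1 (sole candidate).
row 7, column 6 = 8 (sole candidate).
row 3, column 6 = 1 (sole candidate).
row 7, column 3 = 9 (sole candidate).
row 7, column 5 = 5 (sole candidate).
row 7, column 7 = 1 (sole candidate).
row 8, column 3 = 7: row 8 has {1,2,3,4,5,6,8}; col 3 has {1,3,5,6,9}; box has {3,4,5,6,9} → only 7 remains.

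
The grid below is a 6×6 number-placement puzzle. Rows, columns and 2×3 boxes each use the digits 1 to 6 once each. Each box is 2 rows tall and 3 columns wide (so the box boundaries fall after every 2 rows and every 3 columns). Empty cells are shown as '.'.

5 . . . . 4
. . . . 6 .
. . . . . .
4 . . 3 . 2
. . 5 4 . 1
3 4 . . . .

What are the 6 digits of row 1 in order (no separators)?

R2C3 = 4: in row 2, 4 can only go here (every other open cell in that row sees a 4).
R3C5 = 4: in row 3, 4 can only go here (every other open cell in that row sees a 4).
R5C5 = 3: in row 5, 3 can only go here (every other open cell in that row sees a 3).
R6C3 = 1: in row 6, 1 can only go here (every other open cell in that row sees a 1).
R4C3 = 6: row 4 has {2,3,4}; col 3 has {1,4,5}; box has {4} → only 6 remains.
R1C2 = 6: in row 1, 6 can only go here (every other open cell in that row sees a 6).
R5C2 = 2: row 5 has {1,3,4,5}; col 2 has {4,6}; box has {1,3,4,5} → only 2 remains.
R5C1 = 6: row 5 has {1,2,3,4,5}; col 1 has {3,4,5}; box has {1,2,3,4,5} → only 6 remains.
R1C3 = 3: in row 1, 3 can only go here (every other open cell in that row sees a 3).
R2C2 = 1: row 2 has {4,6}; col 2 has {2,4,6}; box has {3,4,5,6} → only 1 remains.
R3C3 = 2: row 3 has {4}; col 3 has {1,3,4,5,6}; box has {4,6} → only 2 remains.
R4C2 = 5: row 4 has {2,3,4,6}; col 2 has {1,2,4,6}; box has {2,4,6} → only 5 remains.
R4C5 = 1: row 4 has {2,3,4,5,6}; col 5 has {3,4,6}; box has {2,3,4} → only 1 remains.
R1C5 = 2: row 1 has {3,4,5,6}; col 5 has {1,3,4,6}; box has {4,6} → only 2 remains.
R2C1 = 2: row 2 has {1,4,6}; col 1 has {3,4,5,6}; box has {1,3,4,5,6} → only 2 remains.
R2C4 = 5: row 2 has {1,2,4,6}; col 4 has {3,4}; box has {2,4,6} → only 5 remains.
R2C6 = 3: row 2 has {1,2,4,5,6}; col 6 has {1,2,4}; box has {2,4,5,6} → only 3 remains.
R3C1 = 1: row 3 has {2,4}; col 1 has {2,3,4,5,6}; box has {2,4,5,6} → only 1 remains.
R3C2 = 3: row 3 has {1,2,4}; col 2 has {1,2,4,5,6}; box has {1,2,4,5,6} → only 3 remains.
R3C4 = 6: row 3 has {1,2,3,4}; col 4 has {3,4,5}; box has {1,2,3,4} → only 6 remains.
R3C6 = 5: row 3 has {1,2,3,4,6}; col 6 has {1,2,3,4}; box has {1,2,3,4,6} → only 5 remains.
R6C4 = 2: row 6 has {1,3,4}; col 4 has {3,4,5,6}; box has {1,3,4} → only 2 remains.
R6C5 = 5: row 6 has {1,2,3,4}; col 5 has {1,2,3,4,6}; box has {1,2,3,4} → only 5 remains.
R6C6 = 6: row 6 has {1,2,3,4,5}; col 6 has {1,2,3,4,5}; box has {1,2,3,4,5} → only 6 remains.
R1C4 = 1: row 1 has {2,3,4,5,6}; col 4 has {2,3,4,5,6}; box has {2,3,4,5,6} → only 1 remains.

563124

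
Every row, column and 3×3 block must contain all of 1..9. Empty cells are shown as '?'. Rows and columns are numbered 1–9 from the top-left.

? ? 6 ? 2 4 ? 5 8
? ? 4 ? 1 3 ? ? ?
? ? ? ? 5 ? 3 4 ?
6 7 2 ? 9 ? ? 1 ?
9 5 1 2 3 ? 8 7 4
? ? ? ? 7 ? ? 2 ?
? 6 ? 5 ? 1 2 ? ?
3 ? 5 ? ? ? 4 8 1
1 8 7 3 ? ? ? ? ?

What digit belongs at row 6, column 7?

9

row 1, column 1 = 7: row 1 has {2,4,5,6,8}; col 1 has {1,3,6,9}; box has {4,6} → only 7 remains.
row 1, column 4 = 9: row 1 has {2,4,5,6,7,8}; col 4 has {2,3,5}; box has {1,2,3,4,5} → only 9 remains.
row 1, column 7 = 1: row 1 has {2,4,5,6,7,8,9}; col 7 has {2,3,4,8}; box has {3,4,5,8} → only 1 remains.
row 4, column 7 = 5: row 4 has {1,2,6,7,9}; col 7 has {1,2,3,4,8}; box has {1,2,4,7,8} → only 5 remains.
row 4, column 9 = 3: row 4 has {1,2,5,6,7,9}; col 9 has {1,4,8}; box has {1,2,4,5,7,8} → only 3 remains.
row 5, column 6 = 6: row 5 has {1,2,3,4,5,7,8,9}; col 6 has {1,3,4}; box has {2,3,7,9} → only 6 remains.
row 7, column 1 = 4: row 7 has {1,2,5,6}; col 1 has {1,3,6,7,9}; box has {1,3,5,6,7,8} → only 4 remains.
row 7, column 3 = 9: row 7 has {1,2,4,5,6}; col 3 has {1,2,4,5,6,7}; box has {1,3,4,5,6,7,8} → only 9 remains.
row 7, column 5 = 8: row 7 has {1,2,4,5,6,9}; col 5 has {1,2,3,5,7,9}; box has {1,3,5} → only 8 remains.
row 7, column 8 = 3: row 7 has {1,2,4,5,6,8,9}; col 8 has {1,2,4,5,7,8}; box has {1,2,4,8} → only 3 remains.
row 7, column 9 = 7: row 7 has {1,2,3,4,5,6,8,9}; col 9 has {1,3,4,8}; box has {1,2,3,4,8} → only 7 remains.
row 8, column 2 = 2: row 8 has {1,3,4,5,8}; col 2 has {5,6,7,8}; box has {1,3,4,5,6,7,8,9} → only 2 remains.
row 8, column 5 = 6: row 8 has {1,2,3,4,5,8}; col 5 has {1,2,3,5,7,8,9}; box has {1,3,5,8} → only 6 remains.
row 9, column 5 = 4: row 9 has {1,3,7,8}; col 5 has {1,2,3,5,6,7,8,9}; box has {1,3,5,6,8} → only 4 remains.
row 1, column 2 = 3: row 1 has {1,2,4,5,6,7,8,9}; col 2 has {2,5,6,7,8}; box has {4,6,7} → only 3 remains.
row 2, column 2 = 9: row 2 has {1,3,4}; col 2 has {2,3,5,6,7,8}; box has {3,4,6,7} → only 9 remains.
row 2, column 8 = 6: row 2 has {1,3,4,9}; col 8 has {1,2,3,4,5,7,8}; box has {1,3,4,5,8} → only 6 remains.
row 2, column 9 = 2: row 2 has {1,3,4,6,9}; col 9 has {1,3,4,7,8}; box has {1,3,4,5,6,8} → only 2 remains.
row 3, column 2 = 1: row 3 has {3,4,5}; col 2 has {2,3,5,6,7,8,9}; box has {3,4,6,7,9} → only 1 remains.
row 3, column 3 = 8: row 3 has {1,3,4,5}; col 3 has {1,2,4,5,6,7,9}; box has {1,3,4,6,7,9} → only 8 remains.
row 3, column 6 = 7: row 3 has {1,3,4,5,8}; col 6 has {1,3,4,6}; box has {1,2,3,4,5,9} → only 7 remains.
row 3, column 9 = 9: row 3 has {1,3,4,5,7,8}; col 9 has {1,2,3,4,7,8}; box has {1,2,3,4,5,6,8} → only 9 remains.
row 4, column 6 = 8: row 4 has {1,2,3,5,6,7,9}; col 6 has {1,3,4,6,7}; box has {2,3,6,7,9} → only 8 remains.
row 6, column 1 = 8: row 6 has {2,7}; col 1 has {1,3,4,6,7,9}; box has {1,2,5,6,7,9} → only 8 remains.
row 6, column 2 = 4: row 6 has {2,7,8}; col 2 has {1,2,3,5,6,7,8,9}; box has {1,2,5,6,7,8,9} → only 4 remains.
row 6, column 3 = 3: row 6 has {2,4,7,8}; col 3 has {1,2,4,5,6,7,8,9}; box has {1,2,4,5,6,7,8,9} → only 3 remains.
row 6, column 4 = 1: row 6 has {2,3,4,7,8}; col 4 has {2,3,5,9}; box has {2,3,6,7,8,9} → only 1 remains.
row 6, column 6 = 5: row 6 has {1,2,3,4,7,8}; col 6 has {1,3,4,6,7,8}; box has {1,2,3,6,7,8,9} → only 5 remains.
row 6, column 9 = 6: row 6 has {1,2,3,4,5,7,8}; col 9 has {1,2,3,4,7,8,9}; box has {1,2,3,4,5,7,8} → only 6 remains.
row 8, column 4 = 7: row 8 has {1,2,3,4,5,6,8}; col 4 has {1,2,3,5,9}; box has {1,3,4,5,6,8} → only 7 remains.
row 8, column 6 = 9: row 8 has {1,2,3,4,5,6,7,8}; col 6 has {1,3,4,5,6,7,8}; box has {1,3,4,5,6,7,8} → only 9 remains.
row 9, column 6 = 2: row 9 has {1,3,4,7,8}; col 6 has {1,3,4,5,6,7,8,9}; box has {1,3,4,5,6,7,8,9} → only 2 remains.
row 9, column 8 = 9: row 9 has {1,2,3,4,7,8}; col 8 has {1,2,3,4,5,6,7,8}; box has {1,2,3,4,7,8} → only 9 remains.
row 9, column 9 = 5: row 9 has {1,2,3,4,7,8,9}; col 9 has {1,2,3,4,6,7,8,9}; box has {1,2,3,4,7,8,9} → only 5 remains.
row 2, column 1 = 5: row 2 has {1,2,3,4,6,9}; col 1 has {1,3,4,6,7,8,9}; box has {1,3,4,6,7,8,9} → only 5 remains.
row 2, column 4 = 8: row 2 has {1,2,3,4,5,6,9}; col 4 has {1,2,3,5,7,9}; box has {1,2,3,4,5,7,9} → only 8 remains.
row 2, column 7 = 7: row 2 has {1,2,3,4,5,6,8,9}; col 7 has {1,2,3,4,5,8}; box has {1,2,3,4,5,6,8,9} → only 7 remains.
row 3, column 1 = 2: row 3 has {1,3,4,5,7,8,9}; col 1 has {1,3,4,5,6,7,8,9}; box has {1,3,4,5,6,7,8,9} → only 2 remains.
row 3, column 4 = 6: row 3 has {1,2,3,4,5,7,8,9}; col 4 has {1,2,3,5,7,8,9}; box has {1,2,3,4,5,7,8,9} → only 6 remains.
row 4, column 4 = 4: row 4 has {1,2,3,5,6,7,8,9}; col 4 has {1,2,3,5,6,7,8,9}; box has {1,2,3,5,6,7,8,9} → only 4 remains.
row 6, column 7 = 9: row 6 has {1,2,3,4,5,6,7,8}; col 7 has {1,2,3,4,5,7,8}; box has {1,2,3,4,5,6,7,8} → only 9 remains.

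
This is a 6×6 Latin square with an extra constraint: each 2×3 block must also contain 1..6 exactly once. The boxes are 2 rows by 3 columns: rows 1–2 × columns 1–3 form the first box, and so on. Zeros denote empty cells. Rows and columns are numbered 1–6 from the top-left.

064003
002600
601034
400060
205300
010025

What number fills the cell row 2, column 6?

row 2, column 6 = 1: row 2 has {2,6}; col 6 has {3,4,5}; box has {3,6} → only 1 remains.

1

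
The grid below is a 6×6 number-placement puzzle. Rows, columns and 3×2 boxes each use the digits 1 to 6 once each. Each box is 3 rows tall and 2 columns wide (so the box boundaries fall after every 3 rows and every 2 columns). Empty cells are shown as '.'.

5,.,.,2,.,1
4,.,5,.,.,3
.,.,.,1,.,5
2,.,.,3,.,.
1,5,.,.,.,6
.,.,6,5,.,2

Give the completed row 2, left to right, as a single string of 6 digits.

R2C4 = 6: row 2 has {3,4,5}; col 4 has {1,2,3,5}; box has {1,2,5} → only 6 remains.
R2C5 = 2: row 2 has {3,4,5,6}; col 5 has {}; box has {1,3,5} → only 2 remains.
R4C6 = 4 (sole candidate).
R5C4 = 4 (sole candidate).
R5C5 = 3 (sole candidate).
R6C1 = 3 (sole candidate).
R6C2 = 4 (sole candidate).
R6C5 = 1 (sole candidate).
R2C2 = 1: row 2 has {2,3,4,5,6}; col 2 has {4,5}; box has {4,5} → only 1 remains.

415623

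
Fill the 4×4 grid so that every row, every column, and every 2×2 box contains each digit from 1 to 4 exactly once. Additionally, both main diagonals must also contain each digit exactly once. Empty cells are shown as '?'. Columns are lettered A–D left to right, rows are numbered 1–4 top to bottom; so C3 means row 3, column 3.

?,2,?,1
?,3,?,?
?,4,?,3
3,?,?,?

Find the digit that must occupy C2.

A1 = 4 (sole candidate).
C1 = 3 (sole candidate).
A2 = 1 (sole candidate).
C2 = 2: row 2 has {1,3}; col 3 has {3}; box has {1,3}; anti-diagonal has {1,3,4} → only 2 remains.

2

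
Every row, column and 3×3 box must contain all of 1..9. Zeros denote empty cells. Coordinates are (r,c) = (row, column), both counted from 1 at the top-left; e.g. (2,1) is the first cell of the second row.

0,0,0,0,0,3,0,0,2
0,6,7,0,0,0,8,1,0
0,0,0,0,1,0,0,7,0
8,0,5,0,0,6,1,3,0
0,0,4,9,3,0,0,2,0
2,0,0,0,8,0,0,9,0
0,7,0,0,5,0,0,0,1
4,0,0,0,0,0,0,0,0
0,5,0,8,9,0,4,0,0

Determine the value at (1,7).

5

(4,2) = 9 (sole candidate).
(5,2) = 1 (sole candidate).
(6,2) = 3 (sole candidate).
(6,3) = 6 (sole candidate).
(9,8) = 6 (sole candidate).
(5,1) = 7 (sole candidate).
(5,6) = 5 (sole candidate).
(5,7) = 6 (sole candidate).
(5,9) = 8 (sole candidate).
(7,8) = 8 (sole candidate).
(8,8) = 5 (sole candidate).
(1,8) = 4 (sole candidate).
(1,2) = 8 (sole candidate).
(8,2) = 2 (sole candidate).
(3,2) = 4 (sole candidate).
(3,6) = 8 (hidden single in row 3).
(8,3) = 8 (hidden single in row 8).
(9,6) = 2 (hidden single in row 9).
(7,6) = 4 (sole candidate).
(2,6) = 9 (sole candidate).
(7,7) = 2 (hidden single in row 7).
(9,9) = 7 (hidden single in row 9).
(4,9) = 4 (sole candidate).
(6,9) = 5 (sole candidate).
(2,9) = 3 (sole candidate).
(6,7) = 7 (sole candidate).
(8,9) = 9 (sole candidate).
(2,1) = 5 (sole candidate).
(3,9) = 6 (sole candidate).
(6,6) = 1 (sole candidate).
(8,6) = 7 (sole candidate).
(8,7) = 3 (sole candidate).
(6,4) = 4 (sole candidate).
(8,5) = 6 (sole candidate).
(1,5) = 7 (sole candidate).
(2,4) = 2 (sole candidate).
(2,5) = 4 (sole candidate).
(3,4) = 5 (sole candidate).
(3,7) = 9 (sole candidate).
(4,4) = 7 (sole candidate).
(4,5) = 2 (sole candidate).
(7,4) = 3 (sole candidate).
(8,4) = 1 (sole candidate).
(1,4) = 6 (sole candidate).
(1,7) = 5: row 1 has {2,3,4,6,7,8}; col 7 has {1,2,3,4,6,7,8,9}; box has {1,2,3,4,6,7,8,9} → only 5 remains.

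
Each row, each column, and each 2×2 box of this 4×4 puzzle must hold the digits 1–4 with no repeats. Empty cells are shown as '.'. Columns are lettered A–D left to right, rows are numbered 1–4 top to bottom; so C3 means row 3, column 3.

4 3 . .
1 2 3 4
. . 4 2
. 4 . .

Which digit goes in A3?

D1 = 1: row 1 has {3,4}; col 4 has {2,4}; box has {3,4} → only 1 remains.
A3 = 3: row 3 has {2,4}; col 1 has {1,4}; box has {4} → only 3 remains.

3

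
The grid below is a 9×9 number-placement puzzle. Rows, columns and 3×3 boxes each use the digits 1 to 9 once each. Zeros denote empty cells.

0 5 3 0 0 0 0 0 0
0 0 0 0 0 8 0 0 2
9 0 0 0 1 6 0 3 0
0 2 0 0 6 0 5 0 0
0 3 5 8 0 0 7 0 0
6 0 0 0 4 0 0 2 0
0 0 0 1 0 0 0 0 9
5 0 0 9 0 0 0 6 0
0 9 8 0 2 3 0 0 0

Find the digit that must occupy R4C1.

R5C5 = 9: row 5 has {3,5,7,8}; col 5 has {1,2,4,6}; box has {4,6,8} → only 9 remains.
R1C5 = 7: row 1 has {3,5}; col 5 has {1,2,4,6,9}; box has {1,6,8} → only 7 remains.
R8C5 = 8: row 8 has {5,6,9}; col 5 has {1,2,4,6,7,9}; box has {1,2,3,9} → only 8 remains.
R7C5 = 5: row 7 has {1,9}; col 5 has {1,2,4,6,7,8,9}; box has {1,2,3,8,9} → only 5 remains.
R2C5 = 3: row 2 has {2,8}; col 5 has {1,2,4,5,6,7,8,9}; box has {1,6,7,8} → only 3 remains.
R5C6 = 2: in row 5, 2 can only go here (every other open cell in that row sees a 2).
R5C9 = 6: in row 5, 6 can only go here (every other open cell in that row sees a 6).
R1C7 = 6: in row 1, 6 can only go here (every other open cell in that row sees a 6).
R9C4 = 6: in row 9, 6 can only go here (every other open cell in that row sees a 6).
R7C1 = 3: in column 1, 3 can only go here (every other open cell in that column sees a 3).
R1C1 = 2: in column 1, 2 can only go here (every other open cell in that column sees a 2).
R1C4 = 4: row 1 has {2,3,5,6,7}; col 4 has {1,6,8,9}; box has {1,3,6,7,8} → only 4 remains.
R1C6 = 9: row 1 has {2,3,4,5,6,7}; col 6 has {2,3,6,8}; box has {1,3,4,6,7,8} → only 9 remains.
R2C4 = 5: row 2 has {2,3,8}; col 4 has {1,4,6,8,9}; box has {1,3,4,6,7,8,9} → only 5 remains.
R3C4 = 2: row 3 has {1,3,6,9}; col 4 has {1,4,5,6,8,9}; box has {1,3,4,5,6,7,8,9} → only 2 remains.
R3C9 = 5: in row 3, 5 can only go here (every other open cell in that row sees a 5).
R6C6 = 5: in row 6, 5 can only go here (every other open cell in that row sees a 5).
R9C8 = 5: in row 9, 5 can only go here (every other open cell in that row sees a 5).
R4C1 = 8: in column 1, 8 can only go here (every other open cell in that column sees an 8).

8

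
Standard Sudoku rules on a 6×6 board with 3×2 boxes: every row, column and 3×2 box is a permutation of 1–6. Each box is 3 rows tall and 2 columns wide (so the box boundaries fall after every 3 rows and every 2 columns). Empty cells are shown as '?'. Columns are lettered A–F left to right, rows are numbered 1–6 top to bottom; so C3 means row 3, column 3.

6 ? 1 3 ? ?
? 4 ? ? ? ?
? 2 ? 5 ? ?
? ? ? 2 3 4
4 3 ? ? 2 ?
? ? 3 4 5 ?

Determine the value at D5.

B1 = 5: row 1 has {1,3,6}; col 2 has {2,3,4}; box has {2,4,6} → only 5 remains.
E1 = 4: row 1 has {1,3,5,6}; col 5 has {2,3,5}; box has {} → only 4 remains.
F1 = 2: row 1 has {1,3,4,5,6}; col 6 has {4}; box has {4} → only 2 remains.
D2 = 6: row 2 has {4}; col 4 has {2,3,4,5}; box has {1,3,5} → only 6 remains.
E2 = 1: row 2 has {4,6}; col 5 has {2,3,4,5}; box has {2,4} → only 1 remains.
C3 = 4: row 3 has {2,5}; col 3 has {1,3}; box has {1,3,5,6} → only 4 remains.
E3 = 6: row 3 has {2,4,5}; col 5 has {1,2,3,4,5}; box has {1,2,4} → only 6 remains.
F3 = 3: row 3 has {2,4,5,6}; col 6 has {2,4}; box has {1,2,4,6} → only 3 remains.
D5 = 1: row 5 has {2,3,4}; col 4 has {2,3,4,5,6}; box has {2,3,4} → only 1 remains.

1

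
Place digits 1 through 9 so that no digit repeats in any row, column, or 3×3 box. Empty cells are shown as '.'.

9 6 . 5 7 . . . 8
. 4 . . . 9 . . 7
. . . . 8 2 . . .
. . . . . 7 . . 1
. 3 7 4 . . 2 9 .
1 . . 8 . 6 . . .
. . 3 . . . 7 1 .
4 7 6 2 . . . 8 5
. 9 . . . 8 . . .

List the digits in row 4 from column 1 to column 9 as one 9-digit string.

R5C9 = 6 (sole candidate).
R3C1 = 7 (hidden single in row 3).
R4C1 = 6: in row 4, 6 can only go here (every other open cell in that row sees a 6).
R5C1 = 8 (hidden single in row 5).
R2C3 = 8 (hidden single in row 2).
R4C7 = 8: in row 4, 8 can only go here (every other open cell in that row sees an 8).
R6C8 = 7 (hidden single in row 6).
R7C2 = 8 (hidden single in row 7).
R9C4 = 7 (hidden single in row 9).
R2C1 = 3 (hidden single in column 1).
R2C8 = 2 (hidden single in row 2).
R1C3 = 2 (hidden single in row 1).
R2C7 = 5 (hidden single in row 2).
R3C2 = 1 (hidden single in column 2).
R3C3 = 5 (sole candidate).
R9C3 = 1 (sole candidate).
R2C4 = 1 (hidden single in column 4).
R2C5 = 6 (sole candidate).
R3C4 = 3 (sole candidate).
R4C4 = 9: row 4 has {1,6,7,8}; col 4 has {1,2,3,4,5,7,8}; box has {4,6,7,8} → only 9 remains.
R7C4 = 6 (sole candidate).
R1C6 = 4 (sole candidate).
R1C8 = 3 (sole candidate).
R4C3 = 4: row 4 has {1,6,7,8,9}; col 3 has {1,2,3,5,6,7,8}; box has {1,3,6,7,8} → only 4 remains.
R4C8 = 5: row 4 has {1,4,6,7,8,9}; col 8 has {1,2,3,7,8,9}; box has {1,2,6,7,8,9} → only 5 remains.
R6C3 = 9 (sole candidate).
R7C6 = 5 (sole candidate).
R1C7 = 1 (sole candidate).
R4C2 = 2: row 4 has {1,4,5,6,7,8,9}; col 2 has {1,3,4,6,7,8,9}; box has {1,3,4,6,7,8,9} → only 2 remains.
R4C5 = 3: row 4 has {1,2,4,5,6,7,8,9}; col 5 has {6,7,8}; box has {4,6,7,8,9} → only 3 remains.

624937851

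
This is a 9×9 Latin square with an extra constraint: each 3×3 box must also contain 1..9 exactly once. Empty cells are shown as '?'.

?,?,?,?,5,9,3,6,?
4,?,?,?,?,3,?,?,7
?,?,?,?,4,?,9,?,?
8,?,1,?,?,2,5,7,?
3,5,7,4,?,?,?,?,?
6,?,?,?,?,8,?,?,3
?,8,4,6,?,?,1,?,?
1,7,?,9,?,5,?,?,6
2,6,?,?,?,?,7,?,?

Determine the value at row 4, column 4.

3

row 1, column 1 = 7: row 1 has {3,5,6,9}; col 1 has {1,2,3,4,6,8}; box has {4} → only 7 remains.
row 3, column 1 = 5: row 3 has {4,9}; col 1 has {1,2,3,4,6,7,8}; box has {4,7} → only 5 remains.
row 4, column 4 = 3: row 4 has {1,2,5,7,8}; col 4 has {4,6,9}; box has {2,4,8} → only 3 remains.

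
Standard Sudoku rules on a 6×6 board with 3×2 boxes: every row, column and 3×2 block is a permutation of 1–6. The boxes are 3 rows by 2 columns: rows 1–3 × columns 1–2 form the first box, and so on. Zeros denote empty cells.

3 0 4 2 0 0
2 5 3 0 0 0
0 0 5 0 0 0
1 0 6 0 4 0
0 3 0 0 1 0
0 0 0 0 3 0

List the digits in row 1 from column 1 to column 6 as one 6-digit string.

364251

r2c5 = 6 (sole candidate).
r3c5 = 2 (sole candidate).
r4c2 = 2 (sole candidate).
r4c6 = 5 (sole candidate).
r5c3 = 2 (sole candidate).
r5c6 = 6 (sole candidate).
r6c3 = 1 (sole candidate).
r6c6 = 2 (sole candidate).
r1c5 = 5: row 1 has {2,3,4}; col 5 has {1,2,3,4,6}; box has {2,6} → only 5 remains.
r1c6 = 1: row 1 has {2,3,4,5}; col 6 has {2,5,6}; box has {2,5,6} → only 1 remains.
r2c4 = 1 (sole candidate).
r2c6 = 4 (sole candidate).
r3c4 = 6 (sole candidate).
r3c6 = 3 (sole candidate).
r4c4 = 3 (sole candidate).
r1c2 = 6: row 1 has {1,2,3,4,5}; col 2 has {2,3,5}; box has {2,3,5} → only 6 remains.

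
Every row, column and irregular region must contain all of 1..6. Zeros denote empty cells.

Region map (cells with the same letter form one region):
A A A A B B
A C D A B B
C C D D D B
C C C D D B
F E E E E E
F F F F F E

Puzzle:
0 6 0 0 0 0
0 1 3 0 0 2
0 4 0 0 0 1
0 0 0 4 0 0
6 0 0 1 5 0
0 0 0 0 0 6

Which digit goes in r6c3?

4

r2c4 = 5 (sole candidate).
r2c1 = 4 (sole candidate).
r2c5 = 6 (sole candidate).
r3c5 = 2 (sole candidate).
r4c5 = 1 (sole candidate).
r3c4 = 6 (sole candidate).
r3c3 = 5 (sole candidate).
r3c1 = 3 (sole candidate).
r1c6 = 5 (hidden single in row 1).
r4c6 = 3 (sole candidate).
r5c6 = 4 (sole candidate).
r1c5 = 4 (sole candidate).
r5c3 = 2 (sole candidate).
r6c5 = 3 (sole candidate).
r1c3 = 1 (sole candidate).
r4c3 = 6 (sole candidate).
r5c2 = 3 (sole candidate).
r6c3 = 4: row 6 has {3,6}; col 3 has {1,2,3,5,6}; region has {3,6} → only 4 remains.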